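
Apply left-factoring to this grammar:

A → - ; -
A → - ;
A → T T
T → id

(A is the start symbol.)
Left-factoring transforms A → αβ₁ | αβ₂ into A → αA' and A' → β₁ | β₂
(α is the longest common prefix among the alternatives). Repeat until
no nonterminal has two alternatives with a common prefix.

Round 1: A has alternatives sharing prefix '- ;'. Introduce A': A → - ; A'
  Add: A' → -
  Add: A' → ε

No remaining common prefixes — done.

Resulting grammar:
A → - ; A'
A' → -
A' → ε
A → T T
T → id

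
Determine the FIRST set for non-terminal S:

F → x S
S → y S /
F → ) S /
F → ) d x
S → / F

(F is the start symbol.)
To compute FIRST(S), examine every production with S on the left-hand side, reading each right-hand side left to right until a non-nullable symbol is reached.

From S → y S /:
  - y is a terminal: add 'y' and stop
From S → / F:
  - '/' is a terminal: add '/' and stop

Collecting: FIRST(S) = { '/', 'y' }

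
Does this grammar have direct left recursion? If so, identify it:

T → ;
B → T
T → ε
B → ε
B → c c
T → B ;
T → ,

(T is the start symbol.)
No direct left recursion

Direct left recursion occurs when N → N α for some non-terminal N (the right-hand side begins with the left-hand side itself).

T → ;: starts with ';'
B → T: starts with T
T → ε: starts with ε
B → ε: starts with ε
B → c c: starts with c
T → B ;: starts with B
T → ,: starts with ','

No direct left recursion found.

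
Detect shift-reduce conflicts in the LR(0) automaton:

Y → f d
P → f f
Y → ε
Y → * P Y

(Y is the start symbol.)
A shift-reduce conflict occurs when an LR(0) state has both:
  - a complete (reduce) item [A → α .] (dot at the end), and
  - a shift item [B → β . c γ] (dot before a terminal).

Augment with Y' → Y and build the canonical LR(0) collection (I0 = CLOSURE({[Y' → . Y]}), then GOTO on every symbol after a dot until no new states appear). It has 9 states:
  I0: { [Y → . * P Y], [Y → . f d], [Y → .], [Y' → . Y] }  — shift, reduce
  I1: { [P → . f f], [Y → * . P Y] }  — shift
  I2: { [Y' → Y .] }  — accept
  I3: { [Y → f . d] }  — shift
  I4: { [Y → f d .] }  — reduce
  I5: { [Y → * P . Y], [Y → . * P Y], [Y → . f d], [Y → .] }  — shift, reduce
  I6: { [P → f . f] }  — shift
  I7: { [P → f f .] }  — reduce
  I8: { [Y → * P Y .] }  — reduce

I0 contains reduce item [Y → .] and shift items [Y → . * P Y], [Y → . f d] — shift-reduce conflict.
I5 contains reduce item [Y → .] and shift items [Y → . * P Y], [Y → . f d] — shift-reduce conflict.

Answer: Yes — I0: [Y → .] vs [Y → . * P Y]; I5: [Y → .] vs [Y → . * P Y]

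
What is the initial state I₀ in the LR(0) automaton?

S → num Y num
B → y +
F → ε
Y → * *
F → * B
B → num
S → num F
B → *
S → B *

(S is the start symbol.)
First, augment the grammar with S' → S
I₀ = CLOSURE({ [S' → . S] }):
  [S' → . S] has the dot before S: add [S → . num Y num], [S → . num F], [S → . B *]
  [S → . B *] has the dot before B: add [B → . y +], [B → . num], [B → . *]
No further items can be added.

I₀ = { [B → . *], [B → . num], [B → . y +], [S → . B *], [S → . num F], [S → . num Y num], [S' → . S] }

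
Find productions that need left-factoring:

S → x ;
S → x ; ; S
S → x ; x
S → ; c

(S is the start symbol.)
Left-factoring is needed when two productions for the same non-terminal
share a common prefix on the right-hand side.

Productions for S:
  S → x ;
  S → x ; ; S
  S → x ; x
  S → ; c

Found common prefix 'x ;' in productions for S

Answer: Yes, S has productions with common prefix 'x ;'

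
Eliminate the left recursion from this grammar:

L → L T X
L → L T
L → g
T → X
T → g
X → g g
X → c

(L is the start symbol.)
L → g L'
L' → T X L'
L' → T L'
L' → ε
T → X
T → g
X → g g
X → c

L is directly left-recursive. The standard transformation for
  A → A α₁ | ... | A α_m | β₁ | ... | β_n
is
  A  → β₁ A' | ... | β_n A'
  A' → α₁ A' | ... | α_m A' | ε

L → g becomes L → g L'
L → L T X becomes L' → T X L'
L → L T becomes L' → T L'
Add L' → ε

Productions for other non-terminals are unchanged:
  T → X
  T → g
  X → g g
  X → c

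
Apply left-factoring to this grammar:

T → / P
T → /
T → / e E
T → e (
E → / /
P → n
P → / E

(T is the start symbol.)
T → / T'
T' → P
T' → ε
T' → e E
T → e (
E → / /
P → n
P → / E

Left-factoring transforms A → αβ₁ | αβ₂ into A → αA' and A' → β₁ | β₂
(α is the longest common prefix among the alternatives). Repeat until
no nonterminal has two alternatives with a common prefix.

Round 1: T has alternatives sharing prefix '/'. Introduce T': T → / T'
  Add: T' → P
  Add: T' → ε
  Add: T' → e E

No remaining common prefixes — done.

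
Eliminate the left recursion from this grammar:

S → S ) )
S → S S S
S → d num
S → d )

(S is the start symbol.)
S is directly left-recursive. The standard transformation for
  A → A α₁ | ... | A α_m | β₁ | ... | β_n
is
  A  → β₁ A' | ... | β_n A'
  A' → α₁ A' | ... | α_m A' | ε

S → d num becomes S → d num S'
S → d ) becomes S → d ) S'
S → S ) ) becomes S' → ) ) S'
S → S S S becomes S' → S S S'
Add S' → ε

Resulting grammar:
S → d num S'
S → d ) S'
S' → ) ) S'
S' → S S S'
S' → ε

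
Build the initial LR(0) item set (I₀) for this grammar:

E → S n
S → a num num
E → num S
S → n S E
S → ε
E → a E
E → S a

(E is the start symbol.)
First, augment the grammar with E' → E
I₀ = CLOSURE({ [E' → . E] }):
  [E' → . E] has the dot before E: add [E → . S n], [E → . num S], [E → . a E], [E → . S a]
  [E → . S n] has the dot before S: add [S → . a num num], [S → . n S E], [S → .]
No further items can be added.

I₀ = { [E → . S a], [E → . S n], [E → . a E], [E → . num S], [E' → . E], [S → . a num num], [S → . n S E], [S → .] }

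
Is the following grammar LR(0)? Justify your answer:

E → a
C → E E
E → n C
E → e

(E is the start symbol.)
Yes, the grammar is LR(0)

A grammar is LR(0) if no state in the canonical LR(0) collection has:
  - both a shift item (dot before a terminal) and a complete item (shift-reduce conflict), or
  - two or more complete items (reduce-reduce conflict; the accept item [E' → E .] counts as a complete item here).

Augment with E' → E and build the canonical LR(0) collection (I0 = CLOSURE({[E' → . E]}), then GOTO on every symbol after a dot until no new states appear). It has 8 states:
  I0: { [E → . a], [E → . e], [E → . n C], [E' → . E] }  — shift
  I1: { [E' → E .] }  — accept
  I2: { [E → a .] }  — reduce
  I3: { [E → e .] }  — reduce
  I4: { [C → . E E], [E → . a], [E → . e], [E → . n C], [E → n . C] }  — shift
  I5: { [E → n C .] }  — reduce
  I6: { [C → E . E], [E → . a], [E → . e], [E → . n C] }  — shift
  I7: { [C → E E .] }  — reduce

Every state is either a pure shift/goto state or contains exactly one complete item and nothing to shift — no conflicts. The grammar is LR(0).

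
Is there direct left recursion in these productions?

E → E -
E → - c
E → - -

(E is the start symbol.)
Yes, E is left-recursive

Direct left recursion occurs when N → N α for some non-terminal N (the right-hand side begins with the left-hand side itself).

E → E -: LEFT RECURSIVE (starts with E)
E → - c: starts with '-'
E → - -: starts with '-'

The grammar has direct left recursion on: E.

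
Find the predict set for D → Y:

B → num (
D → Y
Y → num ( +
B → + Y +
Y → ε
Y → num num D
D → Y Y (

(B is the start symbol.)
{ '(', '+', 'num' }

PREDICT(D → Y) = (FIRST(RHS) \ {ε}) ∪ (FOLLOW(D) if ε ∈ FIRST(RHS), i.e. RHS ⇒* ε)
FIRST(Y) = { 'num', ε }
FIRST(Y) = { 'num', ε }
ε ∈ FIRST(Y) (the right-hand side is nullable), so add FOLLOW(D) = { '(', '+', 'num' }
PREDICT(D → Y) = { '(', '+', 'num' }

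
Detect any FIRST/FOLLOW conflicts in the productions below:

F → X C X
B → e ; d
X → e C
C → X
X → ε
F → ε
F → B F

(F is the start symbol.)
Yes. X → e C with FOLLOW(X) on { 'e' }

Nullable non-terminals: C, F, X.
FIRST sets used below: FIRST(X) = { 'e', ε }, FIRST(C) = { 'e', ε }, FIRST(B) = { 'e' }
C has a nullable alternative but only one production, so nothing to check.

F: nullable alternative(s) F → X C X, F → ε; FOLLOW(F) = { $ }
  F → X C X: FIRST \ {ε} = { 'e' } — disjoint from FOLLOW(F)
  F → ε: FIRST \ {ε} = { } — disjoint from FOLLOW(F)
  F → B F: FIRST \ {ε} = { 'e' } — disjoint from FOLLOW(F)

X: nullable alternative(s) X → ε; FOLLOW(X) = { $, 'e' }
  X → e C: FIRST \ {ε} = { 'e' } — overlaps FOLLOW(X) on { 'e' }: CONFLICT
  X → ε: FIRST \ {ε} = { } — this is the only nullable alternative, skip

B has no nullable alternative, so no FIRST/FOLLOW check is needed there.

So the grammar has 1 FIRST/FOLLOW conflict (marked CONFLICT above).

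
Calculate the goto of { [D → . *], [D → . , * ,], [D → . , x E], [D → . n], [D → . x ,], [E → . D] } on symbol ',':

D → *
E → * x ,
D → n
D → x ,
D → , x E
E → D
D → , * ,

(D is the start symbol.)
GOTO(I, ',') = CLOSURE({ [A → αX.β] : [A → α.Xβ] ∈ I, X = ',' })

Items with dot before ',', with the dot advanced:
  [D → . , * ,] → [D → , . * ,]
  [D → . , x E] → [D → , . x E]
Closure adds nothing (no advanced item has the dot before a non-terminal).

GOTO = { [D → , . * ,], [D → , . x E] }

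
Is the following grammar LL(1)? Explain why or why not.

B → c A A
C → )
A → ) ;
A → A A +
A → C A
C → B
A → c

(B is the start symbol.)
No. Predict set conflict for A: { ')' }

A grammar is LL(1) if for each non-terminal N with multiple productions, the predict sets of those productions are pairwise disjoint, where PREDICT(N → α) = (FIRST(α) \ {ε}) ∪ (FOLLOW(N) if α ⇒* ε).

Relevant sets:
  FIRST(B) = { 'c' }
  FIRST(A) = { ')', 'c' }
  FIRST(C) = { ')', 'c' }

For C:
  PREDICT(C → ')') = { ')' }
  PREDICT(C → B) = { 'c' }
For A:
  PREDICT(A → ')' ';') = { ')' }
  PREDICT(A → A A '+') = { ')', 'c' }
  PREDICT(A → C A) = { ')', 'c' }
  PREDICT(A → c) = { 'c' }
B has a single production, so nothing to check there.

Conflict found: Predict set conflict for A: { ')' }
The grammar is NOT LL(1).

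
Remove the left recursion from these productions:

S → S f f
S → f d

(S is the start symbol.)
S is directly left-recursive. The standard transformation for
  A → A α₁ | ... | A α_m | β₁ | ... | β_n
is
  A  → β₁ A' | ... | β_n A'
  A' → α₁ A' | ... | α_m A' | ε

S → f d becomes S → f d S'
S → S f f becomes S' → f f S'
Add S' → ε

Resulting grammar:
S → f d S'
S' → f f S'
S' → ε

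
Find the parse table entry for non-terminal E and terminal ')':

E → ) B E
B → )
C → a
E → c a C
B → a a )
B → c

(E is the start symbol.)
To find M[E, ')'], we find productions for E where ')' is in the predict set (PREDICT(N → α) = (FIRST(α) \ {ε}) ∪ (FOLLOW(N) if α ⇒* ε)).

E → ) B E: PREDICT = { ')' }
  ')' is in predict set, so this production goes in M[E, ')']
E → c a C: PREDICT = { 'c' }

M[E, ')'] = E → ) B E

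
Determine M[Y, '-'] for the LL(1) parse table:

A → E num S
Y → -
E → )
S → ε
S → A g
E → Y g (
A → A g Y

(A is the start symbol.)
Y → -

To find M[Y, '-'], we find productions for Y where '-' is in the predict set (PREDICT(N → α) = (FIRST(α) \ {ε}) ∪ (FOLLOW(N) if α ⇒* ε)).

Y → -: PREDICT = { '-' }
  '-' is in predict set, so this production goes in M[Y, '-']

M[Y, '-'] = Y → -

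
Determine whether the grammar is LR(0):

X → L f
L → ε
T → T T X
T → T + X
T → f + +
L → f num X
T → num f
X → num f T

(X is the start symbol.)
Augment with X' → X and build the canonical LR(0) collection (I0 = CLOSURE({[X' → . X]}), then GOTO on every symbol after a dot until no new states appear). It has 22 states:
  I0: { [L → . f num X], [L → .], [X → . L f], [X → . num f T], [X' → . X] }  — shift, reduce
  I1: { [X → L . f] }  — shift
  I2: { [X' → X .] }  — accept
  I3: { [L → f . num X] }  — shift
  I4: { [X → num . f T] }  — shift
  I5: { [T → . T + X], [T → . T T X], [T → . f + +], [T → . num f], [X → num f . T] }  — shift
  I6: { [T → . T + X], [T → . T T X], [T → . f + +], [T → . num f], [T → T . + X], [T → T . T X], [X → num f T .] }  — shift, reduce
  I7: { [T → f . + +] }  — shift
  I8: { [T → num . f] }  — shift
  I9: { [T → num f .] }  — reduce
  I10: { [T → f + . +] }  — shift
  I11: { [T → f + + .] }  — reduce
  I12: { [L → . f num X], [L → .], [T → T + . X], [X → . L f], [X → . num f T] }  — shift, reduce
  I13: { [L → . f num X], [L → .], [T → . T + X], [T → . T T X], [T → . f + +], [T → . num f], [T → T . + X], [T → T . T X], [T → T T . X], [X → . L f], [X → . num f T] }  — shift, reduce
  I14: { [T → T T X .] }  — reduce
  I15: { [L → f . num X], [T → f . + +] }  — shift
  I16: { [T → num . f], [X → num . f T] }  — shift
  I17: { [T → . T + X], [T → . T T X], [T → . f + +], [T → . num f], [T → num f .], [X → num f . T] }  — shift, reduce
  I18: { [L → . f num X], [L → .], [L → f num . X], [X → . L f], [X → . num f T] }  — shift, reduce
  I19: { [L → f num X .] }  — reduce
  I20: { [T → T + X .] }  — reduce
  I21: { [X → L f .] }  — reduce

Conflict in state I0:
  Shift-reduce conflict between [L → .] and [L → . f num X]
So the grammar is NOT LR(0).

Answer: No. Shift-reduce conflict between [L → .] and [L → . f num X]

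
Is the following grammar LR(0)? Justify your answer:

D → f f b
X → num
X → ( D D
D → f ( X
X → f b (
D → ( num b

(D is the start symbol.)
Yes, the grammar is LR(0)

A grammar is LR(0) if no state in the canonical LR(0) collection has:
  - both a shift item (dot before a terminal) and a complete item (shift-reduce conflict), or
  - two or more complete items (reduce-reduce conflict; the accept item [D' → D .] counts as a complete item here).

Augment with D' → D and build the canonical LR(0) collection (I0 = CLOSURE({[D' → . D]}), then GOTO on every symbol after a dot until no new states appear). It has 17 states:
  I0: { [D → . ( num b], [D → . f ( X], [D → . f f b], [D' → . D] }  — shift
  I1: { [D → ( . num b] }  — shift
  I2: { [D' → D .] }  — accept
  I3: { [D → f . ( X], [D → f . f b] }  — shift
  I4: { [D → f ( . X], [X → . ( D D], [X → . f b (], [X → . num] }  — shift
  I5: { [D → f f . b] }  — shift
  I6: { [D → f f b .] }  — reduce
  I7: { [D → . ( num b], [D → . f ( X], [D → . f f b], [X → ( . D D] }  — shift
  I8: { [D → f ( X .] }  — reduce
  I9: { [X → f . b (] }  — shift
  I10: { [X → num .] }  — reduce
  I11: { [X → f b . (] }  — shift
  I12: { [X → f b ( .] }  — reduce
  I13: { [D → . ( num b], [D → . f ( X], [D → . f f b], [X → ( D . D] }  — shift
  I14: { [X → ( D D .] }  — reduce
  I15: { [D → ( num . b] }  — shift
  I16: { [D → ( num b .] }  — reduce

Every state is either a pure shift/goto state or contains exactly one complete item and nothing to shift — no conflicts. The grammar is LR(0).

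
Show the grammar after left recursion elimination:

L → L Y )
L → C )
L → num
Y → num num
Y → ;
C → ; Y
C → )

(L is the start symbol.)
L → C ) L'
L → num L'
L' → Y ) L'
L' → ε
Y → num num
Y → ;
C → ; Y
C → )

L is directly left-recursive. The standard transformation for
  A → A α₁ | ... | A α_m | β₁ | ... | β_n
is
  A  → β₁ A' | ... | β_n A'
  A' → α₁ A' | ... | α_m A' | ε

L → C ) becomes L → C ) L'
L → num becomes L → num L'
L → L Y ) becomes L' → Y ) L'
Add L' → ε

Productions for other non-terminals are unchanged:
  Y → num num
  Y → ;
  C → ; Y
  C → )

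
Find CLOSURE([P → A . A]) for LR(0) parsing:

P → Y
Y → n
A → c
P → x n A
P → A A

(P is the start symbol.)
{ [A → . c], [P → A . A] }

To compute CLOSURE, for each item [A → α.Bβ] where B is a non-terminal, add [B → .γ] for all productions B → γ; repeat for the newly added items until nothing changes.

Start with: [P → A . A]
  [P → A . A] has the dot before A: add [A → . c]
No further items can be added.

CLOSURE = { [A → . c], [P → A . A] }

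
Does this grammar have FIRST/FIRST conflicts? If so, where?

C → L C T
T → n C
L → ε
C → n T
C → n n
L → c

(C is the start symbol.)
A FIRST/FIRST conflict occurs when two productions N → α and N → β for the same non-terminal have FIRST(α) ∩ FIRST(β) ≠ ∅ (with ε ∈ FIRST of a nullable right-hand side, so two nullable alternatives also conflict).

FIRST sets of the non-terminals at (or reachable through a nullable prefix from) the front of some alternative:
  FIRST(L) = { 'c', ε }
  FIRST(C) = { 'c', 'n' }

Productions for C:
  C → L C T: FIRST = { 'c', 'n' }
  C → n T: FIRST = { 'n' }
  C → n n: FIRST = { 'n' }
Productions for L:
  L → ε: FIRST = { ε }
  L → c: FIRST = { 'c' }
T has only one production, so no FIRST/FIRST conflict is possible there.

Conflict for C: C → L C T and C → n T
  Overlap: { 'n' }
Conflict for C: C → L C T and C → n n
  Overlap: { 'n' }
Conflict for C: C → n T and C → n n
  Overlap: { 'n' }

Answer: Yes. C → L C T / C → n T on { 'n' }; C → L C T / C → n n on { 'n' }; C → n T / C → n n on { 'n' }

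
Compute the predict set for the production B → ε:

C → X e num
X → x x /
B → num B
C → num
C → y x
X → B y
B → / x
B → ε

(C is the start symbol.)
{ 'y' }

PREDICT(B → ε) = (FIRST(RHS) \ {ε}) ∪ (FOLLOW(B) if ε ∈ FIRST(RHS), i.e. RHS ⇒* ε)
The right-hand side is ε (FIRST(ε) = { ε }), so the predict set is FOLLOW(B) = { 'y' }
PREDICT(B → ε) = { 'y' }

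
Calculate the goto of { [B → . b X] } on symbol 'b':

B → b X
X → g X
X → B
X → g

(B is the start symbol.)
{ [B → . b X], [B → b . X], [X → . B], [X → . g X], [X → . g] }

GOTO(I, 'b') = CLOSURE({ [A → αX.β] : [A → α.Xβ] ∈ I, X = 'b' })

Items with dot before 'b', with the dot advanced:
  [B → . b X] → [B → b . X]
Closure of the advanced items:
  [B → b . X] has the dot before X: add [X → . g X], [X → . B], [X → . g]
  [X → . B] has the dot before B: add [B → . b X]

GOTO = { [B → . b X], [B → b . X], [X → . B], [X → . g X], [X → . g] }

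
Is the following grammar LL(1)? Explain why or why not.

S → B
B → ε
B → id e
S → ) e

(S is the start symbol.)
Yes, the grammar is LL(1).

A grammar is LL(1) if for each non-terminal N with multiple productions, the predict sets of those productions are pairwise disjoint, where PREDICT(N → α) = (FIRST(α) \ {ε}) ∪ (FOLLOW(N) if α ⇒* ε).

Relevant sets:
  FIRST(B) = { 'id', ε }
  FOLLOW(S) = { $ }
  FOLLOW(B) = { $ }

For S:
  PREDICT(S → B) = { $, 'id' }
  PREDICT(S → ')' e) = { ')' }
For B:
  PREDICT(B → ε) = { $ }
  PREDICT(B → id e) = { 'id' }

All predict sets are disjoint. The grammar IS LL(1).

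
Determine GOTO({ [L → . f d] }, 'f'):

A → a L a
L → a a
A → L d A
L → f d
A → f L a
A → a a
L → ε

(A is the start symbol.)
{ [L → f . d] }

GOTO(I, 'f') = CLOSURE({ [A → αX.β] : [A → α.Xβ] ∈ I, X = 'f' })

Items with dot before 'f', with the dot advanced:
  [L → . f d] → [L → f . d]
Closure adds nothing (no advanced item has the dot before a non-terminal).

GOTO = { [L → f . d] }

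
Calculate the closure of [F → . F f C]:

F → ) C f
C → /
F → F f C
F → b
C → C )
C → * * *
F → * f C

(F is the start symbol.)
To compute CLOSURE, for each item [A → α.Bβ] where B is a non-terminal, add [B → .γ] for all productions B → γ; repeat for the newly added items until nothing changes.

Start with: [F → . F f C]
  [F → . F f C] has the dot before F: add [F → . ) C f], [F → . b], [F → . * f C]
No further items can be added.

CLOSURE = { [F → . ) C f], [F → . * f C], [F → . F f C], [F → . b] }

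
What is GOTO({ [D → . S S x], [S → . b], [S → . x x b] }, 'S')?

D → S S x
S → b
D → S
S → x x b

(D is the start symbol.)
{ [D → S . S x], [S → . b], [S → . x x b] }

GOTO(I, 'S') = CLOSURE({ [A → αX.β] : [A → α.Xβ] ∈ I, X = 'S' })

Items with dot before 'S', with the dot advanced:
  [D → . S S x] → [D → S . S x]
Closure of the advanced items:
  [D → S . S x] has the dot before S: add [S → . b], [S → . x x b]

GOTO = { [D → S . S x], [S → . b], [S → . x x b] }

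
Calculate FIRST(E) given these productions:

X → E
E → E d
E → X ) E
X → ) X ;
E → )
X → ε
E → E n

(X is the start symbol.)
To compute FIRST(E), examine every production with E on the left-hand side, reading each right-hand side left to right until a non-nullable symbol is reached.

FIRST sets of the other non-terminals involved (by the same procedure, iterated to a fixed point):
  FIRST(X) = { ')', ε }

From E → E d:
  - E is the symbol being defined: contributes nothing new
    E is not nullable, so stop
From E → X ) E:
  - X is a non-terminal: add FIRST(X) \ {ε} = { ')' }
    X is nullable, so continue to the next symbol
  - ')' is a terminal: add ')' and stop
From E → ):
  - ')' is a terminal: add ')' and stop
From E → E n:
  - E is the symbol being defined: contributes nothing new
    E is not nullable, so stop

Collecting: FIRST(E) = { ')' }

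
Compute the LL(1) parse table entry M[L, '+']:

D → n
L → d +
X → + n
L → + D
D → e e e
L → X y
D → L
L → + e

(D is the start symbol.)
To find M[L, '+'], we find productions for L where '+' is in the predict set (PREDICT(N → α) = (FIRST(α) \ {ε}) ∪ (FOLLOW(N) if α ⇒* ε)).

Relevant sets:
  FIRST(X) = { '+' }

L → d +: PREDICT = { 'd' }
L → + D: PREDICT = { '+' }
  '+' is in predict set, so this production goes in M[L, '+']
L → X y: PREDICT = { '+' }
  '+' is in predict set, so this production goes in M[L, '+']
L → + e: PREDICT = { '+' }
  '+' is in predict set, so this production goes in M[L, '+']

M[L, '+'] = L → + D, L → X y, L → + e  (a multiply-defined cell — the grammar is not LL(1))

Answer: L → + D, L → X y, L → + e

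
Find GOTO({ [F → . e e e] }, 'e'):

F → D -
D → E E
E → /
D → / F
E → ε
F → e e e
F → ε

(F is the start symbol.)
{ [F → e . e e] }

GOTO(I, 'e') = CLOSURE({ [A → αX.β] : [A → α.Xβ] ∈ I, X = 'e' })

Items with dot before 'e', with the dot advanced:
  [F → . e e e] → [F → e . e e]
Closure adds nothing (no advanced item has the dot before a non-terminal).

GOTO = { [F → e . e e] }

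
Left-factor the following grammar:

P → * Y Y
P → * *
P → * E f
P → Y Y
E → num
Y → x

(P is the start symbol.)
P → * P'
P' → Y Y
P' → *
P' → E f
P → Y Y
E → num
Y → x

Left-factoring transforms A → αβ₁ | αβ₂ into A → αA' and A' → β₁ | β₂
(α is the longest common prefix among the alternatives). Repeat until
no nonterminal has two alternatives with a common prefix.

Round 1: P has alternatives sharing prefix '*'. Introduce P': P → * P'
  Add: P' → Y Y
  Add: P' → *
  Add: P' → E f

No remaining common prefixes — done.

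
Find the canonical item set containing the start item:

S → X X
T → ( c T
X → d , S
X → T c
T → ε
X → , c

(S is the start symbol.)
First, augment the grammar with S' → S
I₀ = CLOSURE({ [S' → . S] }):
  [S' → . S] has the dot before S: add [S → . X X]
  [S → . X X] has the dot before X: add [X → . d , S], [X → . T c], [X → . , c]
  [X → . T c] has the dot before T: add [T → . ( c T], [T → .]
No further items can be added.

I₀ = { [S → . X X], [S' → . S], [T → . ( c T], [T → .], [X → . , c], [X → . T c], [X → . d , S] }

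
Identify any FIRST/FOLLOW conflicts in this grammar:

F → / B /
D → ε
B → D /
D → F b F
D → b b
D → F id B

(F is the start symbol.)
Yes. D → F b F with FOLLOW(D) on { '/' }; D → F id B with FOLLOW(D) on { '/' }

A FIRST/FOLLOW conflict occurs when a non-terminal N has a nullable alternative N → β (β ⇒* ε) and another alternative N → α with FIRST(α) ∩ FOLLOW(N) ≠ ∅: on such a lookahead the parser cannot decide between expanding α and letting N vanish via β.

Nullable non-terminals: D.
FIRST sets used below: FIRST(F) = { '/' }

D: nullable alternative(s) D → ε; FOLLOW(D) = { '/' }
  D → ε: FIRST \ {ε} = { } — this is the only nullable alternative, skip
  D → F b F: FIRST \ {ε} = { '/' } — overlaps FOLLOW(D) on { '/' }: CONFLICT
  D → b b: FIRST \ {ε} = { 'b' } — disjoint from FOLLOW(D)
  D → F id B: FIRST \ {ε} = { '/' } — overlaps FOLLOW(D) on { '/' }: CONFLICT

B, F have no nullable alternative, so no FIRST/FOLLOW check is needed there.

So the grammar has 2 FIRST/FOLLOW conflicts (marked CONFLICT above).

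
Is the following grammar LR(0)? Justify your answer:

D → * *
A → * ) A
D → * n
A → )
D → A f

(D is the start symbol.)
Yes, the grammar is LR(0)

A grammar is LR(0) if no state in the canonical LR(0) collection has:
  - both a shift item (dot before a terminal) and a complete item (shift-reduce conflict), or
  - two or more complete items (reduce-reduce conflict; the accept item [D' → D .] counts as a complete item here).

Augment with D' → D and build the canonical LR(0) collection (I0 = CLOSURE({[D' → . D]}), then GOTO on every symbol after a dot until no new states appear). It has 11 states:
  I0: { [A → . )], [A → . * ) A], [D → . * *], [D → . * n], [D → . A f], [D' → . D] }  — shift
  I1: { [A → ) .] }  — reduce
  I2: { [A → * . ) A], [D → * . *], [D → * . n] }  — shift
  I3: { [D → A . f] }  — shift
  I4: { [D' → D .] }  — accept
  I5: { [D → A f .] }  — reduce
  I6: { [A → * ) . A], [A → . )], [A → . * ) A] }  — shift
  I7: { [D → * * .] }  — reduce
  I8: { [D → * n .] }  — reduce
  I9: { [A → * . ) A] }  — shift
  I10: { [A → * ) A .] }  — reduce

Every state is either a pure shift/goto state or contains exactly one complete item and nothing to shift — no conflicts. The grammar is LR(0).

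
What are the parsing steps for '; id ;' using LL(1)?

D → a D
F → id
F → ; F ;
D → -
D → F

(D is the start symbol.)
Stack is shown with the top on the left.

Stack    Input     Action
-------------------------
D $      ; id ; $  output D → F
F $      ; id ; $  output F → ; F ;
; F ; $  ; id ; $  match ';'
F ; $    id ; $    output F → id
id ; $   id ; $    match 'id'
; $      ; $       match ';'
$        $         accept

The string is accepted.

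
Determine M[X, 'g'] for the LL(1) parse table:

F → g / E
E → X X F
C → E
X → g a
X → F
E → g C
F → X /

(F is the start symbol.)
X → g a, X → F

To find M[X, 'g'], we find productions for X where 'g' is in the predict set (PREDICT(N → α) = (FIRST(α) \ {ε}) ∪ (FOLLOW(N) if α ⇒* ε)).

Relevant sets:
  FIRST(F) = { 'g' }

X → g a: PREDICT = { 'g' }
  'g' is in predict set, so this production goes in M[X, 'g']
X → F: PREDICT = { 'g' }
  'g' is in predict set, so this production goes in M[X, 'g']

M[X, 'g'] = X → g a, X → F  (a multiply-defined cell — the grammar is not LL(1))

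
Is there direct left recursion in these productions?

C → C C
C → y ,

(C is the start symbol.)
C → C C: LEFT RECURSIVE (starts with C)
C → y ,: starts with y

The grammar has direct left recursion on: C.

Answer: Yes, C is left-recursive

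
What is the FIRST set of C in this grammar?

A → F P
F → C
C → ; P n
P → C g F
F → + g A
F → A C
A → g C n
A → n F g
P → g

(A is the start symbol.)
To compute FIRST(C), examine every production with C on the left-hand side, reading each right-hand side left to right until a non-nullable symbol is reached.

From C → ; P n:
  - ';' is a terminal: add ';' and stop

Collecting: FIRST(C) = { ';' }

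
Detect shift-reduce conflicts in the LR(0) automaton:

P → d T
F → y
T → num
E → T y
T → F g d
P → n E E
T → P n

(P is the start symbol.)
A shift-reduce conflict occurs when an LR(0) state has both:
  - a complete (reduce) item [A → α .] (dot at the end), and
  - a shift item [B → β . c γ] (dot before a terminal).

Augment with P' → P and build the canonical LR(0) collection (I0 = CLOSURE({[P' → . P]}), then GOTO on every symbol after a dot until no new states appear). It has 16 states:
  I0: { [P → . d T], [P → . n E E], [P' → . P] }  — shift
  I1: { [P' → P .] }  — accept
  I2: { [F → . y], [P → . d T], [P → . n E E], [P → d . T], [T → . F g d], [T → . P n], [T → . num] }  — shift
  I3: { [E → . T y], [F → . y], [P → . d T], [P → . n E E], [P → n . E E], [T → . F g d], [T → . P n], [T → . num] }  — shift
  I4: { [E → . T y], [F → . y], [P → . d T], [P → . n E E], [P → n E . E], [T → . F g d], [T → . P n], [T → . num] }  — shift
  I5: { [T → F . g d] }  — shift
  I6: { [T → P . n] }  — shift
  I7: { [E → T . y] }  — shift
  I8: { [T → num .] }  — reduce
  I9: { [F → y .] }  — reduce
  I10: { [E → T y .] }  — reduce
  I11: { [T → P n .] }  — reduce
  I12: { [T → F g . d] }  — shift
  I13: { [T → F g d .] }  — reduce
  I14: { [P → n E E .] }  — reduce
  I15: { [P → d T .] }  — reduce

No state contains both a complete item and a shift item.

Answer: No shift-reduce conflicts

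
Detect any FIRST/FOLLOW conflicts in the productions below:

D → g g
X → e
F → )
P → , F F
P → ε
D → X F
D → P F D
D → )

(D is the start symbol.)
No FIRST/FOLLOW conflicts.

Nullable non-terminals: P.

P: nullable alternative(s) P → ε; FOLLOW(P) = { ')' }
  P → , F F: FIRST \ {ε} = { ',' } — disjoint from FOLLOW(P)
  P → ε: FIRST \ {ε} = { } — this is the only nullable alternative, skip

D, F, X have no nullable alternative, so no FIRST/FOLLOW check is needed there.

No FIRST/FOLLOW conflicts found.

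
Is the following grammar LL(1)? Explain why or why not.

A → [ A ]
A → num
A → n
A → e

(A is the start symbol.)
A grammar is LL(1) if for each non-terminal N with multiple productions, the predict sets of those productions are pairwise disjoint, where PREDICT(N → α) = (FIRST(α) \ {ε}) ∪ (FOLLOW(N) if α ⇒* ε).

For A:
  PREDICT(A → '[' A ']') = { '[' }
  PREDICT(A → num) = { 'num' }
  PREDICT(A → n) = { 'n' }
  PREDICT(A → e) = { 'e' }

All predict sets are disjoint. The grammar IS LL(1).

Answer: Yes, the grammar is LL(1).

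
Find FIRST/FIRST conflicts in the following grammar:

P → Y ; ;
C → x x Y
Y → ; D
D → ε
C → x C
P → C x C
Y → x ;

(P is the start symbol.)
Yes. P → Y ';' ';' / P → C x C on { 'x' }; C → x x Y / C → x C on { 'x' }

FIRST sets of the non-terminals at (or reachable through a nullable prefix from) the front of some alternative:
  FIRST(Y) = { ';', 'x' }
  FIRST(C) = { 'x' }

Productions for P:
  P → Y ; ;: FIRST = { ';', 'x' }
  P → C x C: FIRST = { 'x' }
Productions for C:
  C → x x Y: FIRST = { 'x' }
  C → x C: FIRST = { 'x' }
Productions for Y:
  Y → ; D: FIRST = { ';' }
  Y → x ;: FIRST = { 'x' }
D has only one production, so no FIRST/FIRST conflict is possible there.

Conflict for P: P → Y ; ; and P → C x C
  Overlap: { 'x' }
Conflict for C: C → x x Y and C → x C
  Overlap: { 'x' }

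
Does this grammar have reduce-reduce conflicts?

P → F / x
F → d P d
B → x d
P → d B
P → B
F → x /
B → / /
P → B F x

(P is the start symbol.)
A reduce-reduce conflict occurs when an LR(0) state has two complete items [A → α .] and [B → β .] — both call for a reduction, and with no lookahead the parser cannot choose between them.

Augment with P' → P and build the canonical LR(0) collection (I0 = CLOSURE({[P' → . P]}), then GOTO on every symbol after a dot until no new states appear). It has 19 states:
  I0: { [B → . / /], [B → . x d], [F → . d P d], [F → . x /], [P → . B F x], [P → . B], [P → . F / x], [P → . d B], [P' → . P] }  — shift
  I1: { [B → / . /] }  — shift
  I2: { [F → . d P d], [F → . x /], [P → B . F x], [P → B .] }  — shift, reduce
  I3: { [P → F . / x] }  — shift
  I4: { [P' → P .] }  — accept
  I5: { [B → . / /], [B → . x d], [F → . d P d], [F → . x /], [F → d . P d], [P → . B F x], [P → . B], [P → . F / x], [P → . d B], [P → d . B] }  — shift
  I6: { [B → x . d], [F → x . /] }  — shift
  I7: { [F → x / .] }  — reduce
  I8: { [B → x d .] }  — reduce
  I9: { [F → . d P d], [F → . x /], [P → B . F x], [P → B .], [P → d B .] }  — shift, 2 reduces
  I10: { [F → d P . d] }  — shift
  I11: { [F → d P d .] }  — reduce
  I12: { [P → B F . x] }  — shift
  I13: { [B → . / /], [B → . x d], [F → . d P d], [F → . x /], [F → d . P d], [P → . B F x], [P → . B], [P → . F / x], [P → . d B] }  — shift
  I14: { [F → x . /] }  — shift
  I15: { [P → B F x .] }  — reduce
  I16: { [P → F / . x] }  — shift
  I17: { [P → F / x .] }  — reduce
  I18: { [B → / / .] }  — reduce

I9 contains complete items [P → B .], [P → d B .] — reduce-reduce conflict.

Answer: Yes — I9: [P → B .] vs [P → d B .]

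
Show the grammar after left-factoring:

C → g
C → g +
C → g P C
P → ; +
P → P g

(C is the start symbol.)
C → g C'
C' → ε
C' → +
C' → P C
P → ; +
P → P g

Left-factoring transforms A → αβ₁ | αβ₂ into A → αA' and A' → β₁ | β₂
(α is the longest common prefix among the alternatives). Repeat until
no nonterminal has two alternatives with a common prefix.

Round 1: C has alternatives sharing prefix 'g'. Introduce C': C → g C'
  Add: C' → ε
  Add: C' → +
  Add: C' → P C

No remaining common prefixes — done.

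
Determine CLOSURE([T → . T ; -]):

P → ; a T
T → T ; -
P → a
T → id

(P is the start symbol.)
{ [T → . T ; -], [T → . id] }

Start with: [T → . T ; -]
  [T → . T ; -] has the dot before T: add [T → . id]
No further items can be added.

CLOSURE = { [T → . T ; -], [T → . id] }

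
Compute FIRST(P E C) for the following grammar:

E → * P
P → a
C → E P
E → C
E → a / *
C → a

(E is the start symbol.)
{ 'a' }

FIRST sets of the non-terminals involved (from the grammar, by fixed-point iteration):
  FIRST(P) = { 'a' }

To compute FIRST(P E C), process the symbols left to right:
Symbol P is a non-terminal. Add FIRST(P) \ {ε} = { 'a' }
P is not nullable (ε ∉ FIRST(P)), so stop here.
FIRST(P E C) = { 'a' }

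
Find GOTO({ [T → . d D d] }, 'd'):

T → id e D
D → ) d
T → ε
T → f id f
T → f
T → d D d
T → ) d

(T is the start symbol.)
GOTO(I, 'd') = CLOSURE({ [A → αX.β] : [A → α.Xβ] ∈ I, X = 'd' })

Items with dot before 'd', with the dot advanced:
  [T → . d D d] → [T → d . D d]
Closure of the advanced items:
  [T → d . D d] has the dot before D: add [D → . ) d]

GOTO = { [D → . ) d], [T → d . D d] }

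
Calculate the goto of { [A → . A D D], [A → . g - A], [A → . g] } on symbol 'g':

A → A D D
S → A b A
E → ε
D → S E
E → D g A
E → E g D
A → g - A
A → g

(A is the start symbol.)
{ [A → g . - A], [A → g .] }

GOTO(I, 'g') = CLOSURE({ [A → αX.β] : [A → α.Xβ] ∈ I, X = 'g' })

Items with dot before 'g', with the dot advanced:
  [A → . g] → [A → g .]
  [A → . g - A] → [A → g . - A]
Closure adds nothing (no advanced item has the dot before a non-terminal).

GOTO = { [A → g . - A], [A → g .] }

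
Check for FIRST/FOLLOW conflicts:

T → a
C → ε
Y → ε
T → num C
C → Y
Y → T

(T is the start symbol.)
No FIRST/FOLLOW conflicts.

A FIRST/FOLLOW conflict occurs when a non-terminal N has a nullable alternative N → β (β ⇒* ε) and another alternative N → α with FIRST(α) ∩ FOLLOW(N) ≠ ∅: on such a lookahead the parser cannot decide between expanding α and letting N vanish via β.

Nullable non-terminals: C, Y.
FIRST sets used below: FIRST(Y) = { 'a', 'num', ε }, FIRST(T) = { 'a', 'num' }

C: nullable alternative(s) C → ε, C → Y; FOLLOW(C) = { $ }
  C → ε: FIRST \ {ε} = { } — disjoint from FOLLOW(C)
  C → Y: FIRST \ {ε} = { 'a', 'num' } — disjoint from FOLLOW(C)

Y: nullable alternative(s) Y → ε; FOLLOW(Y) = { $ }
  Y → ε: FIRST \ {ε} = { } — this is the only nullable alternative, skip
  Y → T: FIRST \ {ε} = { 'a', 'num' } — disjoint from FOLLOW(Y)

T has no nullable alternative, so no FIRST/FOLLOW check is needed there.

No FIRST/FOLLOW conflicts found.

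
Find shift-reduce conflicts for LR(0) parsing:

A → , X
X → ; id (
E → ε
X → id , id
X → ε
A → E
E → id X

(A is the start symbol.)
Yes — I0: [E → .] vs [A → . , X]; I1: [X → .] vs [X → . ; id (]; I4: [X → .] vs [X → . ; id (]

A shift-reduce conflict occurs when an LR(0) state has both:
  - a complete (reduce) item [A → α .] (dot at the end), and
  - a shift item [B → β . c γ] (dot before a terminal).

Augment with A' → A and build the canonical LR(0) collection (I0 = CLOSURE({[A' → . A]}), then GOTO on every symbol after a dot until no new states appear). It has 13 states:
  I0: { [A → . , X], [A → . E], [A' → . A], [E → . id X], [E → .] }  — shift, reduce
  I1: { [A → , . X], [X → . ; id (], [X → . id , id], [X → .] }  — shift, reduce
  I2: { [A' → A .] }  — accept
  I3: { [A → E .] }  — reduce
  I4: { [E → id . X], [X → . ; id (], [X → . id , id], [X → .] }  — shift, reduce
  I5: { [X → ; . id (] }  — shift
  I6: { [E → id X .] }  — reduce
  I7: { [X → id . , id] }  — shift
  I8: { [X → id , . id] }  — shift
  I9: { [X → id , id .] }  — reduce
  I10: { [X → ; id . (] }  — shift
  I11: { [X → ; id ( .] }  — reduce
  I12: { [A → , X .] }  — reduce

I0 contains reduce item [E → .] and shift items [A → . , X], [E → . id X] — shift-reduce conflict.
I1 contains reduce item [X → .] and shift items [X → . ; id (], [X → . id , id] — shift-reduce conflict.
I4 contains reduce item [X → .] and shift items [X → . ; id (], [X → . id , id] — shift-reduce conflict.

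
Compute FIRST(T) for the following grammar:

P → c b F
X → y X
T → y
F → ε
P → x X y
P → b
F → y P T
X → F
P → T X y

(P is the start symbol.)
From T → y:
  - y is a terminal: add 'y' and stop

Collecting: FIRST(T) = { 'y' }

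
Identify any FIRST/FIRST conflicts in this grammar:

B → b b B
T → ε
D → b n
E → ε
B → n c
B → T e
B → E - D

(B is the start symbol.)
A FIRST/FIRST conflict occurs when two productions N → α and N → β for the same non-terminal have FIRST(α) ∩ FIRST(β) ≠ ∅ (with ε ∈ FIRST of a nullable right-hand side, so two nullable alternatives also conflict).

FIRST sets of the non-terminals at (or reachable through a nullable prefix from) the front of some alternative:
  FIRST(T) = { ε }
  FIRST(E) = { ε }

Productions for B:
  B → b b B: FIRST = { 'b' }
  B → n c: FIRST = { 'n' }
  B → T e: FIRST = { 'e' }
  B → E - D: FIRST = { '-' }
T, D, E have only one production, so no FIRST/FIRST conflict is possible there.

All alternatives of each non-terminal have pairwise disjoint FIRST sets.

Answer: No FIRST/FIRST conflicts.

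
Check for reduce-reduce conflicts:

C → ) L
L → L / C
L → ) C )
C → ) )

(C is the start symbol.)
A reduce-reduce conflict occurs when an LR(0) state has two complete items [A → α .] and [B → β .] — both call for a reduction, and with no lookahead the parser cannot choose between them.

Augment with C' → C and build the canonical LR(0) collection (I0 = CLOSURE({[C' → . C]}), then GOTO on every symbol after a dot until no new states appear). It has 9 states:
  I0: { [C → . ) )], [C → . ) L], [C' → . C] }  — shift
  I1: { [C → ) . )], [C → ) . L], [L → . ) C )], [L → . L / C] }  — shift
  I2: { [C' → C .] }  — accept
  I3: { [C → ) ) .], [C → . ) )], [C → . ) L], [L → ) . C )] }  — shift, reduce
  I4: { [C → ) L .], [L → L . / C] }  — shift, reduce
  I5: { [C → . ) )], [C → . ) L], [L → L / . C] }  — shift
  I6: { [L → L / C .] }  — reduce
  I7: { [L → ) C . )] }  — shift
  I8: { [L → ) C ) .] }  — reduce

No state contains more than one complete item.

Answer: No reduce-reduce conflicts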